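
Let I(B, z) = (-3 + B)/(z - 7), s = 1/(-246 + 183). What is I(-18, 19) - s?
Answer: -437/252 ≈ -1.7341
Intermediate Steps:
s = -1/63 (s = 1/(-63) = -1/63 ≈ -0.015873)
I(B, z) = (-3 + B)/(-7 + z)
I(-18, 19) - s = (-3 - 18)/(-7 + 19) - 1*(-1/63) = -21/12 + 1/63 = (1/12)*(-21) + 1/63 = -7/4 + 1/63 = -437/252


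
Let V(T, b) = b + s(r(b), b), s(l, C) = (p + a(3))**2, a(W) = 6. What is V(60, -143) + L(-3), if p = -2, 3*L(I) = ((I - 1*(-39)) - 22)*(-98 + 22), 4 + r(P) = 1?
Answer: -1445/3 ≈ -481.67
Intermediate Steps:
r(P) = -3 (r(P) = -4 + 1 = -3)
L(I) = -1292/3 - 76*I/3 (L(I) = (((I - 1*(-39)) - 22)*(-98 + 22))/3 = (((I + 39) - 22)*(-76))/3 = (((39 + I) - 22)*(-76))/3 = ((17 + I)*(-76))/3 = (-1292 - 76*I)/3 = -1292/3 - 76*I/3)
s(l, C) = 16 (s(l, C) = (-2 + 6)**2 = 4**2 = 16)
V(T, b) = 16 + b (V(T, b) = b + 16 = 16 + b)
V(60, -143) + L(-3) = (16 - 143) + (-1292/3 - 76/3*(-3)) = -127 + (-1292/3 + 76) = -127 - 1064/3 = -1445/3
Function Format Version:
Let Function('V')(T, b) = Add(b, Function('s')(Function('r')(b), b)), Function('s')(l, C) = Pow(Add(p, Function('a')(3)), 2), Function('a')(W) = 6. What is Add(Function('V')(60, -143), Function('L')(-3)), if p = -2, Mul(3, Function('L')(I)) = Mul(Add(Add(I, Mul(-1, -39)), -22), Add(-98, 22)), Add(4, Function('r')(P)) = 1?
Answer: Rational(-1445, 3) ≈ -481.67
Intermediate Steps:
Function('r')(P) = -3 (Function('r')(P) = Add(-4, 1) = -3)
Function('L')(I) = Add(Rational(-1292, 3), Mul(Rational(-76, 3), I)) (Function('L')(I) = Mul(Rational(1, 3), Mul(Add(Add(I, Mul(-1, -39)), -22), Add(-98, 22))) = Mul(Rational(1, 3), Mul(Add(Add(I, 39), -22), -76)) = Mul(Rational(1, 3), Mul(Add(Add(39, I), -22), -76)) = Mul(Rational(1, 3), Mul(Add(17, I), -76)) = Mul(Rational(1, 3), Add(-1292, Mul(-76, I))) = Add(Rational(-1292, 3), Mul(Rational(-76, 3), I)))
Function('s')(l, C) = 16 (Function('s')(l, C) = Pow(Add(-2, 6), 2) = Pow(4, 2) = 16)
Function('V')(T, b) = Add(16, b) (Function('V')(T, b) = Add(b, 16) = Add(16, b))
Add(Function('V')(60, -143), Function('L')(-3)) = Add(Add(16, -143), Add(Rational(-1292, 3), Mul(Rational(-76, 3), -3))) = Add(-127, Add(Rational(-1292, 3), 76)) = Add(-127, Rational(-1064, 3)) = Rational(-1445, 3)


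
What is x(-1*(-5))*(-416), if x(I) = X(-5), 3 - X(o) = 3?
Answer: 0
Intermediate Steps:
X(o) = 0 (X(o) = 3 - 1*3 = 3 - 3 = 0)
x(I) = 0
x(-1*(-5))*(-416) = 0*(-416) = 0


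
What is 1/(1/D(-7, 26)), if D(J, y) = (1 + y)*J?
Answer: -189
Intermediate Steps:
D(J, y) = J*(1 + y)
1/(1/D(-7, 26)) = 1/(1/(-7*(1 + 26))) = 1/(1/(-7*27)) = 1/(1/(-189)) = 1/(-1/189) = -189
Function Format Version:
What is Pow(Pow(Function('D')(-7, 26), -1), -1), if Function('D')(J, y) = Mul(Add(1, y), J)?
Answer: -189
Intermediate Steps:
Function('D')(J, y) = Mul(J, Add(1, y))
Pow(Pow(Function('D')(-7, 26), -1), -1) = Pow(Pow(Mul(-7, Add(1, 26)), -1), -1) = Pow(Pow(Mul(-7, 27), -1), -1) = Pow(Pow(-189, -1), -1) = Pow(Rational(-1, 189), -1) = -189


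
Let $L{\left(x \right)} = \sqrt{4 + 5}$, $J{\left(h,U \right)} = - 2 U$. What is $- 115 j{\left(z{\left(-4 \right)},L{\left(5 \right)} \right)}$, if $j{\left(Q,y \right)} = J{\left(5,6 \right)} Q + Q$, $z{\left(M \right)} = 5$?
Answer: $6325$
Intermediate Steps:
$L{\left(x \right)} = 3$ ($L{\left(x \right)} = \sqrt{9} = 3$)
$j{\left(Q,y \right)} = - 11 Q$ ($j{\left(Q,y \right)} = \left(-2\right) 6 Q + Q = - 12 Q + Q = - 11 Q$)
$- 115 j{\left(z{\left(-4 \right)},L{\left(5 \right)} \right)} = - 115 \left(\left(-11\right) 5\right) = \left(-115\right) \left(-55\right) = 6325$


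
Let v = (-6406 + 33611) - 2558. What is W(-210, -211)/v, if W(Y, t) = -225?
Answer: -225/24647 ≈ -0.0091289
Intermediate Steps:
v = 24647 (v = 27205 - 2558 = 24647)
W(-210, -211)/v = -225/24647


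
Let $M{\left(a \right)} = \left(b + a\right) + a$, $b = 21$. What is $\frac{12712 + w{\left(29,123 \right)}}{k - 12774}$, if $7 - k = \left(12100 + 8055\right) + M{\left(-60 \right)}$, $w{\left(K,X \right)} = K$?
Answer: $- \frac{4247}{10941} \approx -0.38817$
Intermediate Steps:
$M{\left(a \right)} = 21 + 2 a$ ($M{\left(a \right)} = \left(21 + a\right) + a = 21 + 2 a$)
$k = -20049$ ($k = 7 - \left(\left(12100 + 8055\right) + \left(21 + 2 \left(-60\right)\right)\right) = 7 - \left(20155 + \left(21 - 120\right)\right) = 7 - \left(20155 - 99\right) = 7 - 20056 = -20049$)
$\frac{12712 + w{\left(29,123 \right)}}{k - 12774} = \frac{12712 + 29}{-20049 - 12774} = \frac{12741}{-32823} = 12741 \left(- \frac{1}{32823}\right) = - \frac{4247}{10941}$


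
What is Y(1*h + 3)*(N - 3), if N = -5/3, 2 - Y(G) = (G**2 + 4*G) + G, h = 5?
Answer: 476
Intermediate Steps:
Y(G) = 2 - G**2 - 5*G (Y(G) = 2 - ((G**2 + 4*G) + G) = 2 - (G**2 + 5*G) = 2 + (-G**2 - 5*G) = 2 - G**2 - 5*G)
N = -5/3 (N = -5*1/3 = -5/3 ≈ -1.6667)
Y(1*h + 3)*(N - 3) = (2 - (1*5 + 3)**2 - 5*(1*5 + 3))*(-5/3 - 3) = (2 - (5 + 3)**2 - 5*(5 + 3))*(-14/3) = (2 - 1*8**2 - 5*8)*(-14/3) = (2 - 1*64 - 40)*(-14/3) = (2 - 64 - 40)*(-14/3) = -102*(-14/3) = 476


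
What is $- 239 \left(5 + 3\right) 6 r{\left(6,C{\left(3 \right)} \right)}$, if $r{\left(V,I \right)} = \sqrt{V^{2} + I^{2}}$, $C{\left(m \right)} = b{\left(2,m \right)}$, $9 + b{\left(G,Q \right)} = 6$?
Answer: $- 34416 \sqrt{5} \approx -76957.0$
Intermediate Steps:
$b{\left(G,Q \right)} = -3$ ($b{\left(G,Q \right)} = -9 + 6 = -3$)
$C{\left(m \right)} = -3$
$r{\left(V,I \right)} = \sqrt{I^{2} + V^{2}}$
$- 239 \left(5 + 3\right) 6 r{\left(6,C{\left(3 \right)} \right)} = - 239 \left(5 + 3\right) 6 \sqrt{\left(-3\right)^{2} + 6^{2}} = - 239 \cdot 8 \cdot 6 \sqrt{9 + 36} = - 239 \cdot 48 \sqrt{45} = - 239 \cdot 48 \cdot 3 \sqrt{5} = - 239 \cdot 144 \sqrt{5} = - 34416 \sqrt{5}$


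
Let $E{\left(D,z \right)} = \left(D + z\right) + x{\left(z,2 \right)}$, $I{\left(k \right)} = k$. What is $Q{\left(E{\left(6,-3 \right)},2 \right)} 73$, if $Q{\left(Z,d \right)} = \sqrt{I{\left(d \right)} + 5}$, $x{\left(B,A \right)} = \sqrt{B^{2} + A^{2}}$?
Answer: $73 \sqrt{7} \approx 193.14$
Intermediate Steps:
$x{\left(B,A \right)} = \sqrt{A^{2} + B^{2}}$
$E{\left(D,z \right)} = D + z + \sqrt{4 + z^{2}}$ ($E{\left(D,z \right)} = \left(D + z\right) + \sqrt{2^{2} + z^{2}} = \left(D + z\right) + \sqrt{4 + z^{2}} = D + z + \sqrt{4 + z^{2}}$)
$Q{\left(Z,d \right)} = \sqrt{5 + d}$ ($Q{\left(Z,d \right)} = \sqrt{d + 5} = \sqrt{5 + d}$)
$Q{\left(E{\left(6,-3 \right)},2 \right)} 73 = \sqrt{5 + 2} \cdot 73 = \sqrt{7} \cdot 73 = 73 \sqrt{7}$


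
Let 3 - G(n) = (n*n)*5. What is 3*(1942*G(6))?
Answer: -1031202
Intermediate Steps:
G(n) = 3 - 5*n² (G(n) = 3 - n*n*5 = 3 - n²*5 = 3 - 5*n²)
3*(1942*G(6)) = 3*(1942*(3 - 5*6²)) = 3*(1942*(3 - 5*36)) = 3*(1942*(3 - 180)) = 3*(1942*(-177)) = 3*(-343734) = -1031202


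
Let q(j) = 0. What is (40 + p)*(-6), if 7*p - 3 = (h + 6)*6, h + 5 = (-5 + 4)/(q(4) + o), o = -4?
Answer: -249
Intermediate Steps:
h = -19/4 (h = -5 + (-5 + 4)/(0 - 4) = -5 - 1/(-4) = -5 - 1*(-¼) = -5 + ¼ = -19/4 ≈ -4.7500)
p = 3/2 (p = 3/7 + ((-19/4 + 6)*6)/7 = 3/7 + ((5/4)*6)/7 = 3/7 + (⅐)*(15/2) = 3/7 + 15/14 = 3/2 ≈ 1.5000)
(40 + p)*(-6) = (40 + 3/2)*(-6) = (83/2)*(-6) = -249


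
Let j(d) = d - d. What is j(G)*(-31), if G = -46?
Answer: 0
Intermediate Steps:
j(d) = 0
j(G)*(-31) = 0*(-31) = 0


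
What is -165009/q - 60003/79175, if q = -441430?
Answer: -2684507343/6990044050 ≈ -0.38405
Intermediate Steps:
-165009/q - 60003/79175 = -165009/(-441430) - 60003/79175 = -165009*(-1/441430) - 60003*1/79175 = 165009/441430 - 60003/79175 = -2684507343/6990044050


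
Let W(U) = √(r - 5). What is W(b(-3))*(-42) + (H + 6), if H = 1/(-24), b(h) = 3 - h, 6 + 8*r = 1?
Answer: 143/24 - 63*I*√10/2 ≈ 5.9583 - 99.612*I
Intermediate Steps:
r = -5/8 (r = -¾ + (⅛)*1 = -¾ + ⅛ = -5/8 ≈ -0.62500)
H = -1/24 ≈ -0.041667
W(U) = 3*I*√10/4 (W(U) = √(-5/8 - 5) = √(-45/8) = 3*I*√10/4)
W(b(-3))*(-42) + (H + 6) = (3*I*√10/4)*(-42) + (-1/24 + 6) = -63*I*√10/2 + 143/24 = 143/24 - 63*I*√10/2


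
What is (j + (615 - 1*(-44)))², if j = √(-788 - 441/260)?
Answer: (85670 + I*√13345865)²/16900 ≈ 4.3349e+5 + 37038.0*I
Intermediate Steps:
j = I*√13345865/130 (j = √(-788 - 441*1/260) = √(-788 - 441/260) = √(-205321/260) = I*√13345865/130 ≈ 28.102*I)
(j + (615 - 1*(-44)))² = (I*√13345865/130 + (615 - 1*(-44)))² = (I*√13345865/130 + (615 + 44))² = (I*√13345865/130 + 659)² = (659 + I*√13345865/130)²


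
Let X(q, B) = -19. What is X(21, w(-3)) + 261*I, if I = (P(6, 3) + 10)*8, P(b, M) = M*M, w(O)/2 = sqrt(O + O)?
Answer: 39653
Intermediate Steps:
w(O) = 2*sqrt(2)*sqrt(O) (w(O) = 2*sqrt(O + O) = 2*sqrt(2*O) = 2*(sqrt(2)*sqrt(O)) = 2*sqrt(2)*sqrt(O))
P(b, M) = M**2
I = 152 (I = (3**2 + 10)*8 = (9 + 10)*8 = 19*8 = 152)
X(21, w(-3)) + 261*I = -19 + 261*152 = -19 + 39672 = 39653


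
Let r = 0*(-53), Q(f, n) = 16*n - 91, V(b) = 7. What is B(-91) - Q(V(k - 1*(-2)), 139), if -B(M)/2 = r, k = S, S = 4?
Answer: -2133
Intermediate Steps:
k = 4
Q(f, n) = -91 + 16*n
r = 0
B(M) = 0 (B(M) = -2*0 = 0)
B(-91) - Q(V(k - 1*(-2)), 139) = 0 - (-91 + 16*139) = 0 - (-91 + 2224) = 0 - 1*2133 = 0 - 2133 = -2133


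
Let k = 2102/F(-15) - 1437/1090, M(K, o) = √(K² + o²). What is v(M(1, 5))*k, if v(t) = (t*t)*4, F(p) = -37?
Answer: -121906148/20165 ≈ -6045.4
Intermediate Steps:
v(t) = 4*t² (v(t) = t²*4 = 4*t²)
k = -2344349/40330 (k = 2102/(-37) - 1437/1090 = 2102*(-1/37) - 1437*1/1090 = -2102/37 - 1437/1090 = -2344349/40330 ≈ -58.129)
v(M(1, 5))*k = (4*(√(1² + 5²))²)*(-2344349/40330) = (4*(√(1 + 25))²)*(-2344349/40330) = (4*(√26)²)*(-2344349/40330) = (4*26)*(-2344349/40330) = 104*(-2344349/40330) = -121906148/20165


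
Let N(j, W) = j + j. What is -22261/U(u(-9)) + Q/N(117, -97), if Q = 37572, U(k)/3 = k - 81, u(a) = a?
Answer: 852973/3510 ≈ 243.01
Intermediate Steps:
U(k) = -243 + 3*k (U(k) = 3*(k - 81) = 3*(-81 + k) = -243 + 3*k)
N(j, W) = 2*j
-22261/U(u(-9)) + Q/N(117, -97) = -22261/(-243 + 3*(-9)) + 37572/((2*117)) = -22261/(-243 - 27) + 37572/234 = -22261/(-270) + 37572*(1/234) = -22261*(-1/270) + 6262/39 = 22261/270 + 6262/39 = 852973/3510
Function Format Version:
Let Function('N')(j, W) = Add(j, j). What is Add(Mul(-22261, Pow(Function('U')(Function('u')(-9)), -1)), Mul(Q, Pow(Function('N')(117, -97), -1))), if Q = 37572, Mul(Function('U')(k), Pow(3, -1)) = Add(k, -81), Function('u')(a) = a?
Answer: Rational(852973, 3510) ≈ 243.01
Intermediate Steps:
Function('U')(k) = Add(-243, Mul(3, k)) (Function('U')(k) = Mul(3, Add(k, -81)) = Mul(3, Add(-81, k)) = Add(-243, Mul(3, k)))
Function('N')(j, W) = Mul(2, j)
Add(Mul(-22261, Pow(Function('U')(Function('u')(-9)), -1)), Mul(Q, Pow(Function('N')(117, -97), -1))) = Add(Mul(-22261, Pow(Add(-243, Mul(3, -9)), -1)), Mul(37572, Pow(Mul(2, 117), -1))) = Add(Mul(-22261, Pow(Add(-243, -27), -1)), Mul(37572, Pow(234, -1))) = Add(Mul(-22261, Pow(-270, -1)), Mul(37572, Rational(1, 234))) = Add(Mul(-22261, Rational(-1, 270)), Rational(6262, 39)) = Add(Rational(22261, 270), Rational(6262, 39)) = Rational(852973, 3510)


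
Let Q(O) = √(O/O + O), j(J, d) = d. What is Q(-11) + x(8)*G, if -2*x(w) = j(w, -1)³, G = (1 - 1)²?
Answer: I*√10 ≈ 3.1623*I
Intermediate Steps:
G = 0 (G = 0² = 0)
x(w) = ½ (x(w) = -½*(-1)³ = -½*(-1) = ½)
Q(O) = √(1 + O)
Q(-11) + x(8)*G = √(1 - 11) + (½)*0 = √(-10) + 0 = I*√10 + 0 = I*√10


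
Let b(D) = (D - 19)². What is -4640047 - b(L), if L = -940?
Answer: -5559728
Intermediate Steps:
b(D) = (-19 + D)²
-4640047 - b(L) = -4640047 - (-19 - 940)² = -4640047 - 1*(-959)² = -4640047 - 1*919681 = -4640047 - 919681 = -5559728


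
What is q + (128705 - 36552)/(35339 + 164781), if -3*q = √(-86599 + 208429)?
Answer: 92153/200120 - √121830/3 ≈ -115.89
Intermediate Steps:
q = -√121830/3 (q = -√(-86599 + 208429)/3 = -√121830/3 ≈ -116.35)
q + (128705 - 36552)/(35339 + 164781) = -√121830/3 + (128705 - 36552)/(35339 + 164781) = -√121830/3 + 92153/200120 = 92153/200120 - √121830/3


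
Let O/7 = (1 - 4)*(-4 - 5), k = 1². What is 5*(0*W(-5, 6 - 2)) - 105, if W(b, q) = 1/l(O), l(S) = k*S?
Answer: -105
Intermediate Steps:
k = 1
O = 189 (O = 7*((1 - 4)*(-4 - 5)) = 7*(-3*(-9)) = 7*27 = 189)
l(S) = S (l(S) = 1*S = S)
W(b, q) = 1/189
5*(0*W(-5, 6 - 2)) - 105 = 5*(0*(1/189)) - 105 = 5*0 - 105 = 0 - 105 = -105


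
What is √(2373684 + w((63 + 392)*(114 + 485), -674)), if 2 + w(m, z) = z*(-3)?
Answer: 2*√593926 ≈ 1541.3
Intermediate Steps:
w(m, z) = -2 - 3*z (w(m, z) = -2 + z*(-3) = -2 - 3*z)
√(2373684 + w((63 + 392)*(114 + 485), -674)) = √(2373684 + (-2 - 3*(-674))) = √(2373684 + (-2 + 2022)) = √(2373684 + 2020) = √2375704 = 2*√593926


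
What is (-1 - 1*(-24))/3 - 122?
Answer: -343/3 ≈ -114.33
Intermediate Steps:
(-1 - 1*(-24))/3 - 122 = (-1 + 24)*(⅓) - 122 = 23*(⅓) - 122 = 23/3 - 122 = -343/3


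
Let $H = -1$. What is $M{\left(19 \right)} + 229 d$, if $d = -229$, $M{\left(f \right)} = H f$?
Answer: $-52460$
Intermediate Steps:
$M{\left(f \right)} = - f$
$M{\left(19 \right)} + 229 d = \left(-1\right) 19 + 229 \left(-229\right) = -19 - 52441 = -52460$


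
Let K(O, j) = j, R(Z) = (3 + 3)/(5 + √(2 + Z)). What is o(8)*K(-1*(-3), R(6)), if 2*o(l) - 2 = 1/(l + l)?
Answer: 495/272 - 99*√2/136 ≈ 0.79039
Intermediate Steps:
o(l) = 1 + 1/(4*l) (o(l) = 1 + 1/(2*(l + l)) = 1 + 1/(2*((2*l))) = 1 + (1/(2*l))/2 = 1 + 1/(4*l))
R(Z) = 6/(5 + √(2 + Z))
o(8)*K(-1*(-3), R(6)) = ((¼ + 8)/8)*(6/(5 + √(2 + 6))) = ((⅛)*(33/4))*(6/(5 + √8)) = 33*(6/(5 + 2*√2))/32 = 99/(16*(5 + 2*√2))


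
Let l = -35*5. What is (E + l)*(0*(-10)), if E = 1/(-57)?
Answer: 0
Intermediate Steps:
E = -1/57 ≈ -0.017544
l = -175
(E + l)*(0*(-10)) = (-1/57 - 175)*(0*(-10)) = -9976/57*0 = 0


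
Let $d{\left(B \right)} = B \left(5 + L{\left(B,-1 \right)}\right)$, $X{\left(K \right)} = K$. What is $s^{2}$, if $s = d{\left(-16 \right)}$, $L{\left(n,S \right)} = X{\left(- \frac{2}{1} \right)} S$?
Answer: $12544$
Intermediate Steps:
$L{\left(n,S \right)} = - 2 S$ ($L{\left(n,S \right)} = - \frac{2}{1} S = \left(-2\right) 1 S = - 2 S$)
$d{\left(B \right)} = 7 B$ ($d{\left(B \right)} = B \left(5 - -2\right) = B \left(5 + 2\right) = B 7 = 7 B$)
$s = -112$ ($s = 7 \left(-16\right) = -112$)
$s^{2} = \left(-112\right)^{2} = 12544$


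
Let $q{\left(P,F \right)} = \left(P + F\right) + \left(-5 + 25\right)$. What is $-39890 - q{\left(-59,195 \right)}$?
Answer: $-40046$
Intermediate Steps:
$q{\left(P,F \right)} = 20 + F + P$ ($q{\left(P,F \right)} = \left(F + P\right) + 20 = 20 + F + P$)
$-39890 - q{\left(-59,195 \right)} = -39890 - \left(20 + 195 - 59\right) = -39890 - 156 = -40046$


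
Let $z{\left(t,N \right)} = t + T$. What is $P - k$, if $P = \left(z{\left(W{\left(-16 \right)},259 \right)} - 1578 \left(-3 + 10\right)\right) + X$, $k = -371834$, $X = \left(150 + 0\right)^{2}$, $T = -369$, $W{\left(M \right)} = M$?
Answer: $382903$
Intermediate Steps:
$X = 22500$ ($X = 150^{2} = 22500$)
$z{\left(t,N \right)} = -369 + t$ ($z{\left(t,N \right)} = t - 369 = -369 + t$)
$P = 11069$ ($P = \left(\left(-369 - 16\right) - 1578 \left(-3 + 10\right)\right) + 22500 = \left(-385 - 11046\right) + 22500 = -11431 + 22500 = 11069$)
$P - k = 11069 - -371834 = 11069 + 371834 = 382903$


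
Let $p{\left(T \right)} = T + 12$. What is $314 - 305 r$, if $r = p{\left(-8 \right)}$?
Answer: $-906$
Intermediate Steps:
$p{\left(T \right)} = 12 + T$
$r = 4$ ($r = 12 - 8 = 4$)
$314 - 305 r = 314 - 1220 = -906$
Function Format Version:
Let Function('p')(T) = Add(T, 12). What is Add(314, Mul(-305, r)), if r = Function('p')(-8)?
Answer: -906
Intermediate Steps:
Function('p')(T) = Add(12, T)
r = 4 (r = Add(12, -8) = 4)
Add(314, Mul(-305, r)) = Add(314, Mul(-305, 4)) = Add(314, -1220) = -906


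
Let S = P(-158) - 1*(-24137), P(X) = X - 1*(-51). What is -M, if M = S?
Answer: -24030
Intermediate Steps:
P(X) = 51 + X (P(X) = X + 51 = 51 + X)
S = 24030 (S = (51 - 158) - 1*(-24137) = -107 + 24137 = 24030)
M = 24030
-M = -1*24030 = -24030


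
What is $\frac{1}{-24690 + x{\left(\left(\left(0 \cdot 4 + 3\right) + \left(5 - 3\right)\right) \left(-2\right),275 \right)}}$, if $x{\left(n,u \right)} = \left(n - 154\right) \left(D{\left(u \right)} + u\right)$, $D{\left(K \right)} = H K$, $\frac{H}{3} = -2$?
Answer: $\frac{1}{200810} \approx 4.9798 \cdot 10^{-6}$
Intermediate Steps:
$H = -6$ ($H = 3 \left(-2\right) = -6$)
$D{\left(K \right)} = - 6 K$
$x{\left(n,u \right)} = - 5 u \left(-154 + n\right)$ ($x{\left(n,u \right)} = \left(n - 154\right) \left(- 6 u + u\right) = \left(-154 + n\right) \left(- 5 u\right) = - 5 u \left(-154 + n\right)$)
$\frac{1}{-24690 + x{\left(\left(\left(0 \cdot 4 + 3\right) + \left(5 - 3\right)\right) \left(-2\right),275 \right)}} = \frac{1}{-24690 + 5 \cdot 275 \left(154 - \left(\left(0 \cdot 4 + 3\right) + \left(5 - 3\right)\right) \left(-2\right)\right)} = \frac{1}{-24690 + 5 \cdot 275 \left(154 - \left(\left(0 + 3\right) + 2\right) \left(-2\right)\right)} = \frac{1}{-24690 + 5 \cdot 275 \left(154 - \left(3 + 2\right) \left(-2\right)\right)} = \frac{1}{-24690 + 5 \cdot 275 \left(154 - 5 \left(-2\right)\right)} = \frac{1}{-24690 + 5 \cdot 275 \left(154 - -10\right)} = \frac{1}{-24690 + 5 \cdot 275 \left(154 + 10\right)} = \frac{1}{-24690 + 5 \cdot 275 \cdot 164} = \frac{1}{-24690 + 225500} = \frac{1}{200810}$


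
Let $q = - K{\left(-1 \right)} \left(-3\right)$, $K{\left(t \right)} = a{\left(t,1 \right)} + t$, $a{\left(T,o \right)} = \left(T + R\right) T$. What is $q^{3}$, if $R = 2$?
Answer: $-216$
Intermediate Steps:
$a{\left(T,o \right)} = T \left(2 + T\right)$ ($a{\left(T,o \right)} = \left(T + 2\right) T = \left(2 + T\right) T = T \left(2 + T\right)$)
$K{\left(t \right)} = t + t \left(2 + t\right)$ ($K{\left(t \right)} = t \left(2 + t\right) + t = t + t \left(2 + t\right)$)
$q = -6$ ($q = - \left(-1\right) \left(3 - 1\right) \left(-3\right) = - \left(-1\right) 2 \left(-3\right) = \left(-1\right) \left(-2\right) \left(-3\right) = 2 \left(-3\right) = -6$)
$q^{3} = \left(-6\right)^{3} = -216$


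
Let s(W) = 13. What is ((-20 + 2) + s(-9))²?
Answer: 25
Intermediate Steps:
((-20 + 2) + s(-9))² = ((-20 + 2) + 13)² = (-18 + 13)² = (-5)² = 25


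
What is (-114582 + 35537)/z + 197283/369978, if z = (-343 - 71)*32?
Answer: 230858813/35517888 ≈ 6.4998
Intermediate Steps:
z = -13248 (z = -414*32 = -13248)
(-114582 + 35537)/z + 197283/369978 = (-114582 + 35537)/(-13248) + 197283/369978 = -79045*(-1/13248) + 197283*(1/369978) = 79045/13248 + 65761/123326 = 230858813/35517888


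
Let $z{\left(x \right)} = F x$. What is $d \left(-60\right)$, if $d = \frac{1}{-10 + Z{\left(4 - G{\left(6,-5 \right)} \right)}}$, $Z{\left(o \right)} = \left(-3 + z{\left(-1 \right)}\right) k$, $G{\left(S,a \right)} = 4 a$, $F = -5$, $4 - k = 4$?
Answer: $6$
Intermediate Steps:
$k = 0$ ($k = 4 - 4 = 0$)
$z{\left(x \right)} = - 5 x$
$Z{\left(o \right)} = 0$ ($Z{\left(o \right)} = \left(-3 - -5\right) 0 = \left(-3 + 5\right) 0 = 2 \cdot 0 = 0$)
$d = - \frac{1}{10}$ ($d = \frac{1}{-10 + 0} = \frac{1}{-10} = - \frac{1}{10} \approx -0.1$)
$d \left(-60\right) = \left(- \frac{1}{10}\right) \left(-60\right) = 6$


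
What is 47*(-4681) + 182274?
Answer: -37733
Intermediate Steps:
47*(-4681) + 182274 = -220007 + 182274 = -37733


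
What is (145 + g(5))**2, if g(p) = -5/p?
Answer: 20736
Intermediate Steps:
g(p) = -5/p
(145 + g(5))**2 = (145 - 5/5)**2 = (145 - 5*1/5)**2 = (145 - 1)**2 = 144**2 = 20736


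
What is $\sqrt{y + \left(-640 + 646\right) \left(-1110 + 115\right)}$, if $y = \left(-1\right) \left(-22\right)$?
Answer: $2 i \sqrt{1487} \approx 77.123 i$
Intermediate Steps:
$y = 22$
$\sqrt{y + \left(-640 + 646\right) \left(-1110 + 115\right)} = \sqrt{22 + \left(-640 + 646\right) \left(-1110 + 115\right)} = \sqrt{22 + 6 \left(-995\right)} = \sqrt{22 - 5970} = \sqrt{-5948} = 2 i \sqrt{1487}$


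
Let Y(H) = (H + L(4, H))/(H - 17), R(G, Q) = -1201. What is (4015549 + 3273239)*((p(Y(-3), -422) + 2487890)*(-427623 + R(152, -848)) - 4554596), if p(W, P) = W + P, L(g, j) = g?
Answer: -38874404973683491992/5 ≈ -7.7749e+18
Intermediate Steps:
Y(H) = (4 + H)/(-17 + H) (Y(H) = (H + 4)/(H - 17) = (4 + H)/(-17 + H))
p(W, P) = P + W
(4015549 + 3273239)*((p(Y(-3), -422) + 2487890)*(-427623 + R(152, -848)) - 4554596) = (4015549 + 3273239)*(((-422 + (4 - 3)/(-17 - 3)) + 2487890)*(-427623 - 1201) - 4554596) = 7288788*(((-422 + 1/(-20)) + 2487890)*(-428824) - 4554596) = 7288788*(((-422 - 1/20*1) + 2487890)*(-428824) - 4554596) = 7288788*(((-422 - 1/20) + 2487890)*(-428824) - 4554596) = 7288788*((-8441/20 + 2487890)*(-428824) - 4554596) = 7288788*((49749359/20)*(-428824) - 4554596) = 7288788*(-5333429780954/5 - 4554596) = 7288788*(-5333452553934/5) = -38874404973683491992/5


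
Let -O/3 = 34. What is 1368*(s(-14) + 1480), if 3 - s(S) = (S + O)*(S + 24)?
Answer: 3615624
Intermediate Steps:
O = -102 (O = -3*34 = -102)
s(S) = 3 - (-102 + S)*(24 + S) (s(S) = 3 - (S - 102)*(S + 24) = 3 - (-102 + S)*(24 + S))
1368*(s(-14) + 1480) = 1368*((2451 - 1*(-14)² + 78*(-14)) + 1480) = 1368*((2451 - 1*196 - 1092) + 1480) = 1368*((2451 - 196 - 1092) + 1480) = 1368*(1163 + 1480) = 1368*2643 = 3615624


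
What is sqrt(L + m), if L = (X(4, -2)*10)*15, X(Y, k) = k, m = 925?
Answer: 25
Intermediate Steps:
L = -300 (L = -2*10*15 = -20*15 = -300)
sqrt(L + m) = sqrt(-300 + 925) = sqrt(625) = 25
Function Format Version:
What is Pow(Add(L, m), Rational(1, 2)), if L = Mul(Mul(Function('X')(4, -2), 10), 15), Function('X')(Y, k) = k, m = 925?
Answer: 25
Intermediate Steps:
L = -300 (L = Mul(Mul(-2, 10), 15) = Mul(-20, 15) = -300)
Pow(Add(L, m), Rational(1, 2)) = Pow(Add(-300, 925), Rational(1, 2)) = Pow(625, Rational(1, 2)) = 25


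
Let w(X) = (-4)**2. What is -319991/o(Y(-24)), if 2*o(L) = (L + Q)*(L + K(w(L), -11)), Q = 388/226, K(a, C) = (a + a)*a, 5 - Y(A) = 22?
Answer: 72317966/854865 ≈ 84.596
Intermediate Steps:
Y(A) = -17 (Y(A) = 5 - 1*22 = 5 - 22 = -17)
w(X) = 16
K(a, C) = 2*a**2 (K(a, C) = (2*a)*a = 2*a**2)
Q = 194/113 (Q = 388*(1/226) = 194/113 ≈ 1.7168)
o(L) = (512 + L)*(194/113 + L)/2 (o(L) = ((L + 194/113)*(L + 2*16**2))/2 = ((194/113 + L)*(L + 2*256))/2 = ((194/113 + L)*(L + 512))/2 = ((194/113 + L)*(512 + L))/2 = ((512 + L)*(194/113 + L))/2 = (512 + L)*(194/113 + L)/2)
-319991/o(Y(-24)) = -319991/(49664/113 + (1/2)*(-17)**2 + (29025/113)*(-17)) = -319991/(49664/113 + (1/2)*289 - 493425/113) = -319991/(49664/113 + 289/2 - 493425/113) = -319991/(-854865/226) = -319991*(-226/854865) = 72317966/854865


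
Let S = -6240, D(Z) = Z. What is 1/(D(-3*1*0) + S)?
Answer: -1/6240 ≈ -0.00016026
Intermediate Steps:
1/(D(-3*1*0) + S) = 1/(-3*1*0 - 6240) = 1/(-3*0 - 6240) = 1/(0 - 6240) = 1/(-6240) = -1/6240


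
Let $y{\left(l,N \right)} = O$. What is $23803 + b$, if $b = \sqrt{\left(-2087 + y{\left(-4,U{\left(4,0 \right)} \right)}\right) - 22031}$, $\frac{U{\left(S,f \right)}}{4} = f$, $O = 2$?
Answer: $23803 + 2 i \sqrt{6029} \approx 23803.0 + 155.29 i$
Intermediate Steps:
$U{\left(S,f \right)} = 4 f$
$y{\left(l,N \right)} = 2$
$b = 2 i \sqrt{6029}$ ($b = \sqrt{\left(-2087 + 2\right) - 22031} = \sqrt{-2085 - 22031} = \sqrt{-24116} = 2 i \sqrt{6029} \approx 155.29 i$)
$23803 + b = 23803 + 2 i \sqrt{6029}$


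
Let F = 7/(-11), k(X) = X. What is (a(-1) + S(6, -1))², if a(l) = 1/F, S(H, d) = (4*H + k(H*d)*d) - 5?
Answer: 26896/49 ≈ 548.90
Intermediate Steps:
S(H, d) = -5 + 4*H + H*d² (S(H, d) = (4*H + (H*d)*d) - 5 = (4*H + H*d²) - 5 = -5 + 4*H + H*d²)
F = -7/11 (F = 7*(-1/11) = -7/11 ≈ -0.63636)
a(l) = -11/7 (a(l) = 1/(-7/11) = -11/7)
(a(-1) + S(6, -1))² = (-11/7 + (-5 + 4*6 + 6*(-1)²))² = (-11/7 + (-5 + 24 + 6*1))² = (-11/7 + (-5 + 24 + 6))² = (-11/7 + 25)² = (164/7)² = 26896/49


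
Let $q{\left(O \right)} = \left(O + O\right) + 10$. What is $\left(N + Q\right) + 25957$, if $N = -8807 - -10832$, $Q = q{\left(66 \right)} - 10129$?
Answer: $17995$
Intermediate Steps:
$q{\left(O \right)} = 10 + 2 O$ ($q{\left(O \right)} = 2 O + 10 = 10 + 2 O$)
$Q = -9987$ ($Q = \left(10 + 2 \cdot 66\right) - 10129 = \left(10 + 132\right) - 10129 = 142 - 10129 = -9987$)
$N = 2025$ ($N = -8807 + 10832 = 2025$)
$\left(N + Q\right) + 25957 = \left(2025 - 9987\right) + 25957 = -7962 + 25957 = 17995$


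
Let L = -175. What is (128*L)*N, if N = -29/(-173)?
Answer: -649600/173 ≈ -3754.9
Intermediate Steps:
N = 29/173 (N = -29*(-1/173) = 29/173 ≈ 0.16763)
(128*L)*N = (128*(-175))*(29/173) = -22400*29/173 = -649600/173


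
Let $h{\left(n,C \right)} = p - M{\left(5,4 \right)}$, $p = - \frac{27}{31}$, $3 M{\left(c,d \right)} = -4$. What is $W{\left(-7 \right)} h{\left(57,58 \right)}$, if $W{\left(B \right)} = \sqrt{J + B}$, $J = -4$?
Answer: $\frac{43 i \sqrt{11}}{93} \approx 1.5335 i$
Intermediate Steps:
$M{\left(c,d \right)} = - \frac{4}{3}$ ($M{\left(c,d \right)} = \frac{1}{3} \left(-4\right) = - \frac{4}{3}$)
$p = - \frac{27}{31}$ ($p = \left(-27\right) \frac{1}{31} = - \frac{27}{31} \approx -0.87097$)
$h{\left(n,C \right)} = \frac{43}{93}$ ($h{\left(n,C \right)} = - \frac{27}{31} - - \frac{4}{3} = - \frac{27}{31} + \frac{4}{3} = \frac{43}{93}$)
$W{\left(B \right)} = \sqrt{-4 + B}$
$W{\left(-7 \right)} h{\left(57,58 \right)} = \sqrt{-4 - 7} \cdot \frac{43}{93} = \sqrt{-11} \cdot \frac{43}{93} = i \sqrt{11} \cdot \frac{43}{93} = \frac{43 i \sqrt{11}}{93}$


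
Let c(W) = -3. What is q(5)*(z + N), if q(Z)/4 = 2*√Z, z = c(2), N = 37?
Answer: 272*√5 ≈ 608.21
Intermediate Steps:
z = -3
q(Z) = 8*√Z (q(Z) = 4*(2*√Z) = 8*√Z)
q(5)*(z + N) = (8*√5)*(-3 + 37) = (8*√5)*34 = 272*√5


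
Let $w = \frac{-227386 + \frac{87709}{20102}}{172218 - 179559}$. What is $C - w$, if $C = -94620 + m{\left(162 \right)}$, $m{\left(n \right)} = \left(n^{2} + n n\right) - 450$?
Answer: $- \frac{6288344700787}{147568782} \approx -42613.0$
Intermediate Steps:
$m{\left(n \right)} = -450 + 2 n^{2}$ ($m{\left(n \right)} = \left(n^{2} + n^{2}\right) - 450 = 2 n^{2} - 450 = -450 + 2 n^{2}$)
$C = -42582$ ($C = -94620 - \left(450 - 2 \cdot 162^{2}\right) = -94620 + \left(-450 + 2 \cdot 26244\right) = -94620 + \left(-450 + 52488\right) = -94620 + 52038 = -42582$)
$w = \frac{4570825663}{147568782}$ ($w = \frac{-227386 + 87709 \cdot \frac{1}{20102}}{-7341} = \left(-227386 + \frac{87709}{20102}\right) \left(- \frac{1}{7341}\right) = \left(- \frac{4570825663}{20102}\right) \left(- \frac{1}{7341}\right) = \frac{4570825663}{147568782} \approx 30.974$)
$C - w = -42582 - \frac{4570825663}{147568782} = - \frac{6288344700787}{147568782}$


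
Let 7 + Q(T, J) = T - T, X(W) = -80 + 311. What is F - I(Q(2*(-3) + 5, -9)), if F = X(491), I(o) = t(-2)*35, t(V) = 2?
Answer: 161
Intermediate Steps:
X(W) = 231
Q(T, J) = -7 (Q(T, J) = -7 + (T - T) = -7 + 0 = -7)
I(o) = 70 (I(o) = 2*35 = 70)
F = 231
F - I(Q(2*(-3) + 5, -9)) = 231 - 1*70 = 231 - 70 = 161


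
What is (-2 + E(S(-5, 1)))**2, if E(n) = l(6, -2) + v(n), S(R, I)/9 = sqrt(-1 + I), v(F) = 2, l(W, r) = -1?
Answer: 1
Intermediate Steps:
S(R, I) = 9*sqrt(-1 + I)
E(n) = 1 (E(n) = -1 + 2 = 1)
(-2 + E(S(-5, 1)))**2 = (-2 + 1)**2 = (-1)**2 = 1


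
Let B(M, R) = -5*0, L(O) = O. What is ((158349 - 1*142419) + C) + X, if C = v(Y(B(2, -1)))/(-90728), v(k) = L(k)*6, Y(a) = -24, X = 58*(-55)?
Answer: 144484358/11341 ≈ 12740.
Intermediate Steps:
B(M, R) = 0
X = -3190
v(k) = 6*k (v(k) = k*6 = 6*k)
C = 18/11341 (C = (6*(-24))/(-90728) = -144*(-1/90728) = 18/11341 ≈ 0.0015872)
((158349 - 1*142419) + C) + X = ((158349 - 1*142419) + 18/11341) - 3190 = ((158349 - 142419) + 18/11341) - 3190 = (15930 + 18/11341) - 3190 = 180662148/11341 - 3190 = 144484358/11341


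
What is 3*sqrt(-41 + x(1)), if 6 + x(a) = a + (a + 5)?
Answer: 6*I*sqrt(10) ≈ 18.974*I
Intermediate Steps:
x(a) = -1 + 2*a (x(a) = -6 + (a + (a + 5)) = -6 + (a + (5 + a)) = -6 + (5 + 2*a) = -1 + 2*a)
3*sqrt(-41 + x(1)) = 3*sqrt(-41 + (-1 + 2*1)) = 3*sqrt(-41 + (-1 + 2)) = 3*sqrt(-41 + 1) = 3*sqrt(-40) = 3*(2*I*sqrt(10)) = 6*I*sqrt(10)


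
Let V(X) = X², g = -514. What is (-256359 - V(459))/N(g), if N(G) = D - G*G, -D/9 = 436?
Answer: 11676/6703 ≈ 1.7419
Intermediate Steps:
D = -3924 (D = -9*436 = -3924)
N(G) = -3924 - G² (N(G) = -3924 - G*G = -3924 - G²)
(-256359 - V(459))/N(g) = (-256359 - 1*459²)/(-3924 - 1*(-514)²) = (-256359 - 1*210681)/(-3924 - 1*264196) = (-256359 - 210681)/(-3924 - 264196) = -467040/(-268120) = -467040*(-1/268120) = 11676/6703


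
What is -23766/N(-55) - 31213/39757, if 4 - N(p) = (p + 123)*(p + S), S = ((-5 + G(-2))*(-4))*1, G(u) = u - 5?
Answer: -159974517/3180560 ≈ -50.298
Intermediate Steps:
G(u) = -5 + u
S = 48 (S = ((-5 + (-5 - 2))*(-4))*1 = ((-5 - 7)*(-4))*1 = -12*(-4)*1 = 48*1 = 48)
N(p) = 4 - (48 + p)*(123 + p) (N(p) = 4 - (p + 123)*(p + 48) = 4 - (123 + p)*(48 + p) = 4 - (48 + p)*(123 + p))
-23766/N(-55) - 31213/39757 = -23766/(-5900 - 1*(-55)² - 171*(-55)) - 31213/39757 = -23766/(-5900 - 1*3025 + 9405) - 31213*1/39757 = -23766/(-5900 - 3025 + 9405) - 31213/39757 = -23766/480 - 31213/39757 = -23766*1/480 - 31213/39757 = -3961/80 - 31213/39757 = -159974517/3180560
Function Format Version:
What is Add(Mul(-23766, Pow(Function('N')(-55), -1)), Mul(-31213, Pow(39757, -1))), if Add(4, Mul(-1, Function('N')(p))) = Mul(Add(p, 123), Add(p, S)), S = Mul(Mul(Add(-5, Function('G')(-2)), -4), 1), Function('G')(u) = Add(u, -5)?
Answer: Rational(-159974517, 3180560) ≈ -50.298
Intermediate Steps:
Function('G')(u) = Add(-5, u)
S = 48 (S = Mul(Mul(Add(-5, Add(-5, -2)), -4), 1) = Mul(Mul(Add(-5, -7), -4), 1) = Mul(Mul(-12, -4), 1) = Mul(48, 1) = 48)
Function('N')(p) = Add(4, Mul(-1, Add(48, p), Add(123, p))) (Function('N')(p) = Add(4, Mul(-1, Mul(Add(p, 123), Add(p, 48)))) = Add(4, Mul(-1, Mul(Add(123, p), Add(48, p)))) = Add(4, Mul(-1, Mul(Add(48, p), Add(123, p)))) = Add(4, Mul(-1, Add(48, p), Add(123, p))))
Add(Mul(-23766, Pow(Function('N')(-55), -1)), Mul(-31213, Pow(39757, -1))) = Add(Mul(-23766, Pow(Add(-5900, Mul(-1, Pow(-55, 2)), Mul(-171, -55)), -1)), Mul(-31213, Pow(39757, -1))) = Add(Mul(-23766, Pow(Add(-5900, Mul(-1, 3025), 9405), -1)), Mul(-31213, Rational(1, 39757))) = Add(Mul(-23766, Pow(Add(-5900, -3025, 9405), -1)), Rational(-31213, 39757)) = Add(Mul(-23766, Pow(480, -1)), Rational(-31213, 39757)) = Add(Mul(-23766, Rational(1, 480)), Rational(-31213, 39757)) = Add(Rational(-3961, 80), Rational(-31213, 39757)) = Rational(-159974517, 3180560)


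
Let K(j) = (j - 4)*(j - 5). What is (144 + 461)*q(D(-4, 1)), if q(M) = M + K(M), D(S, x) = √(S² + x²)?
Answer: 22385 - 4840*√17 ≈ 2429.2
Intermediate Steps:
K(j) = (-5 + j)*(-4 + j) (K(j) = (-4 + j)*(-5 + j) = (-5 + j)*(-4 + j))
q(M) = 20 + M² - 8*M (q(M) = M + (20 + M² - 9*M) = 20 + M² - 8*M)
(144 + 461)*q(D(-4, 1)) = (144 + 461)*(20 + (√((-4)² + 1²))² - 8*√((-4)² + 1²)) = 605*(20 + (√(16 + 1))² - 8*√(16 + 1)) = 605*(20 + (√17)² - 8*√17) = 605*(20 + 17 - 8*√17) = 605*(37 - 8*√17) = 22385 - 4840*√17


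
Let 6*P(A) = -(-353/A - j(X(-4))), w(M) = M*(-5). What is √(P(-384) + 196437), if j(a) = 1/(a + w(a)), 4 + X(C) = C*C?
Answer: √452590487/48 ≈ 443.21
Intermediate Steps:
w(M) = -5*M
X(C) = -4 + C² (X(C) = -4 + C*C = -4 + C²)
j(a) = -1/(4*a) (j(a) = 1/(a - 5*a) = 1/(-4*a) = -1/(4*a))
P(A) = -1/288 + 353/(6*A) (P(A) = (-(-353/A - (-1)/(4*(-4 + (-4)²))))/6 = (-(-353/A - (-1)/(4*(-4 + 16))))/6 = (-(-353/A - (-1)/(4*12)))/6 = (-(-353/A - 1*(-1/48)))/6 = (-(-353/A + 1/48))/6 = (-(1/48 - 353/A))/6 = (-1/48 + 353/A)/6 = -1/288 + 353/(6*A))
√(P(-384) + 196437) = √((1/288)*(16944 - 1*(-384))/(-384) + 196437) = √((1/288)*(-1/384)*(16944 + 384) + 196437) = √((1/288)*(-1/384)*17328 + 196437) = √(-361/2304 + 196437) = √(452590487/2304) = √452590487/48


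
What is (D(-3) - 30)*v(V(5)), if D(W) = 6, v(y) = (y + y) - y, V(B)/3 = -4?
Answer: 288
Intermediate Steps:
V(B) = -12 (V(B) = 3*(-4) = -12)
v(y) = y (v(y) = 2*y - y = y)
(D(-3) - 30)*v(V(5)) = (6 - 30)*(-12) = -24*(-12) = 288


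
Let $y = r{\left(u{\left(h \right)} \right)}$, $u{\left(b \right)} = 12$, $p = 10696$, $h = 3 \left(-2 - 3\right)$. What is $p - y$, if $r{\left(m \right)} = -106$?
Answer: $10802$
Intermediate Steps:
$h = -15$ ($h = 3 \left(-5\right) = -15$)
$y = -106$
$p - y = 10696 - -106 = 10696 + 106 = 10802$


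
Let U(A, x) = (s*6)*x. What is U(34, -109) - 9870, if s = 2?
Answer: -11178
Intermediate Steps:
U(A, x) = 12*x (U(A, x) = (2*6)*x = 12*x)
U(34, -109) - 9870 = 12*(-109) - 9870 = -1308 - 9870 = -11178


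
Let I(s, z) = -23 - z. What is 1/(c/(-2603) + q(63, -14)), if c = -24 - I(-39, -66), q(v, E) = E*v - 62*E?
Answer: -2603/36375 ≈ -0.071560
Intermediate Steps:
q(v, E) = -62*E + E*v
c = -67 (c = -24 - (-23 - 1*(-66)) = -24 - (-23 + 66) = -24 - 1*43 = -24 - 43 = -67)
1/(c/(-2603) + q(63, -14)) = 1/(-67/(-2603) - 14*(-62 + 63)) = 1/(-67*(-1/2603) - 14*1) = 1/(67/2603 - 14) = 1/(-36375/2603) = -2603/36375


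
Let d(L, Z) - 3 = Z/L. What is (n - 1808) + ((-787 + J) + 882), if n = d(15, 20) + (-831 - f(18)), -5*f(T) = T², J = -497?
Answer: -44578/15 ≈ -2971.9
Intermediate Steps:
d(L, Z) = 3 + Z/L
f(T) = -T²/5
n = -11428/15 (n = (3 + 20/15) + (-831 - (-1)*18²/5) = (3 + 20*(1/15)) + (-831 - (-1)*324/5) = (3 + 4/3) + (-831 - 1*(-324/5)) = 13/3 + (-831 + 324/5) = 13/3 - 3831/5 = -11428/15 ≈ -761.87)
(n - 1808) + ((-787 + J) + 882) = (-11428/15 - 1808) + ((-787 - 497) + 882) = -38548/15 + (-1284 + 882) = -38548/15 - 402 = -44578/15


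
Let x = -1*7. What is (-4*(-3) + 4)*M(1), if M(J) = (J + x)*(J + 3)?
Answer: -384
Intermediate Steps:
x = -7
M(J) = (-7 + J)*(3 + J) (M(J) = (J - 7)*(J + 3) = (-7 + J)*(3 + J))
(-4*(-3) + 4)*M(1) = (-4*(-3) + 4)*(-21 + 1² - 4*1) = (12 + 4)*(-21 + 1 - 4) = 16*(-24) = -384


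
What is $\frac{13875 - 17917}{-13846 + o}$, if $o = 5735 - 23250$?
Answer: $\frac{4042}{31361} \approx 0.12889$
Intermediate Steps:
$o = -17515$
$\frac{13875 - 17917}{-13846 + o} = \frac{13875 - 17917}{-13846 - 17515} = - \frac{4042}{-31361} = \left(-4042\right) \left(- \frac{1}{31361}\right) = \frac{4042}{31361}$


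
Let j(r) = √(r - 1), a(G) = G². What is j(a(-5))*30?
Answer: 60*√6 ≈ 146.97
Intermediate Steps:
j(r) = √(-1 + r)
j(a(-5))*30 = √(-1 + (-5)²)*30 = √(-1 + 25)*30 = √24*30 = (2*√6)*30 = 60*√6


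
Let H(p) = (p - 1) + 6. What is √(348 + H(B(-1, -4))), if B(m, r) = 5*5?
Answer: 3*√42 ≈ 19.442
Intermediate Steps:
B(m, r) = 25
H(p) = 5 + p (H(p) = (-1 + p) + 6 = 5 + p)
√(348 + H(B(-1, -4))) = √(348 + (5 + 25)) = √(348 + 30) = √378 = 3*√42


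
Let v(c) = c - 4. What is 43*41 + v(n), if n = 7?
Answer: 1766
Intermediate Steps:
v(c) = -4 + c
43*41 + v(n) = 43*41 + (-4 + 7) = 1763 + 3 = 1766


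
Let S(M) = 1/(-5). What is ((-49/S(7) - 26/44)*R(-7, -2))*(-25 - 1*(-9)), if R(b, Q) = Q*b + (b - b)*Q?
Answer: -602224/11 ≈ -54748.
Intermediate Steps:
S(M) = -⅕
R(b, Q) = Q*b (R(b, Q) = Q*b + 0*Q = Q*b + 0 = Q*b)
((-49/S(7) - 26/44)*R(-7, -2))*(-25 - 1*(-9)) = ((-49/(-⅕) - 26/44)*(-2*(-7)))*(-25 - 1*(-9)) = ((-49*(-5) - 26*1/44)*14)*(-25 + 9) = ((245 - 13/22)*14)*(-16) = ((5377/22)*14)*(-16) = (37639/11)*(-16) = -602224/11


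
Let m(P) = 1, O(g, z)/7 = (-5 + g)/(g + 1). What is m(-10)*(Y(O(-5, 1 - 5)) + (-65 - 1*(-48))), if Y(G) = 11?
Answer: -6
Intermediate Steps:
O(g, z) = 7*(-5 + g)/(1 + g) (O(g, z) = 7*((-5 + g)/(g + 1)) = 7*((-5 + g)/(1 + g)) = 7*(-5 + g)/(1 + g))
m(-10)*(Y(O(-5, 1 - 5)) + (-65 - 1*(-48))) = 1*(11 + (-65 - 1*(-48))) = 1*(11 + (-65 + 48)) = 1*(11 - 17) = 1*(-6) = -6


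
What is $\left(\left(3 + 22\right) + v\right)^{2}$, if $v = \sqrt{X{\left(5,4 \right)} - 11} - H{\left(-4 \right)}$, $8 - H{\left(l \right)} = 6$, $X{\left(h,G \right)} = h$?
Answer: $\left(23 + i \sqrt{6}\right)^{2} \approx 523.0 + 112.68 i$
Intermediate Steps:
$H{\left(l \right)} = 2$ ($H{\left(l \right)} = 8 - 6 = 2$)
$v = -2 + i \sqrt{6}$ ($v = \sqrt{5 - 11} - 2 = \sqrt{-6} - 2 = i \sqrt{6} - 2 = -2 + i \sqrt{6} \approx -2.0 + 2.4495 i$)
$\left(\left(3 + 22\right) + v\right)^{2} = \left(\left(3 + 22\right) - \left(2 - i \sqrt{6}\right)\right)^{2} = \left(25 - \left(2 - i \sqrt{6}\right)\right)^{2} = \left(23 + i \sqrt{6}\right)^{2}$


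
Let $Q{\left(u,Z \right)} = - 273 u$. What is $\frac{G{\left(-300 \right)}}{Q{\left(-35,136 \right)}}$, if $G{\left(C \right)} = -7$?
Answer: $- \frac{1}{1365} \approx -0.0007326$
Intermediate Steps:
$\frac{G{\left(-300 \right)}}{Q{\left(-35,136 \right)}} = - \frac{7}{\left(-273\right) \left(-35\right)} = - \frac{7}{9555} = \left(-7\right) \frac{1}{9555} = - \frac{1}{1365}$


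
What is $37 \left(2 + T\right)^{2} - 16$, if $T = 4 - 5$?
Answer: $21$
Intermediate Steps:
$T = -1$ ($T = 4 - 5 = -1$)
$37 \left(2 + T\right)^{2} - 16 = 37 \left(2 - 1\right)^{2} - 16 = 37 \cdot 1^{2} - 16 = 37 \cdot 1 - 16 = 37 - 16 = 21$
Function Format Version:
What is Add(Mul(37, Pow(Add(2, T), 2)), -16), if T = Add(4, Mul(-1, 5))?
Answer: 21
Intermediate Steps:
T = -1 (T = Add(4, -5) = -1)
Add(Mul(37, Pow(Add(2, T), 2)), -16) = Add(Mul(37, Pow(Add(2, -1), 2)), -16) = Add(Mul(37, Pow(1, 2)), -16) = Add(Mul(37, 1), -16) = Add(37, -16) = 21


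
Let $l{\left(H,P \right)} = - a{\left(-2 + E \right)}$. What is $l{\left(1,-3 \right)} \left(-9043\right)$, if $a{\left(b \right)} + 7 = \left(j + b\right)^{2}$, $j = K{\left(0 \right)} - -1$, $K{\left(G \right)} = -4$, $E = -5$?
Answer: $840999$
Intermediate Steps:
$j = -3$ ($j = -4 - -1 = -4 + 1 = -3$)
$a{\left(b \right)} = -7 + \left(-3 + b\right)^{2}$
$l{\left(H,P \right)} = -93$ ($l{\left(H,P \right)} = - (-7 + \left(-3 - 7\right)^{2}) = - (-7 + \left(-10\right)^{2}) = - (-7 + 100) = \left(-1\right) 93 = -93$)
$l{\left(1,-3 \right)} \left(-9043\right) = \left(-93\right) \left(-9043\right) = 840999$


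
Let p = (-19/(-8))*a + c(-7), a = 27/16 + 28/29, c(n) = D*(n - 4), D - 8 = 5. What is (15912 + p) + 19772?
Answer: 131951581/3712 ≈ 35547.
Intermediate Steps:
D = 13 (D = 8 + 5 = 13)
c(n) = -52 + 13*n (c(n) = 13*(n - 4) = 13*(-4 + n) = -52 + 13*n)
a = 1231/464 (a = 27*(1/16) + 28*(1/29) = 27/16 + 28/29 = 1231/464 ≈ 2.6530)
p = -507427/3712 (p = -19/(-8)*(1231/464) + (-52 + 13*(-7)) = -19*(-⅛)*(1231/464) + (-52 - 91) = (19/8)*(1231/464) - 143 = 23389/3712 - 143 = -507427/3712 ≈ -136.70)
(15912 + p) + 19772 = (15912 - 507427/3712) + 19772 = 58557917/3712 + 19772 = 131951581/3712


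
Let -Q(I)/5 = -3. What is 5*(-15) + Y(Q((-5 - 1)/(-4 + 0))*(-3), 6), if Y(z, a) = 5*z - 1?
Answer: -301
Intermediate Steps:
Q(I) = 15 (Q(I) = -5*(-3) = 15)
Y(z, a) = -1 + 5*z
5*(-15) + Y(Q((-5 - 1)/(-4 + 0))*(-3), 6) = 5*(-15) + (-1 + 5*(15*(-3))) = -75 + (-1 + 5*(-45)) = -75 + (-1 - 225) = -75 - 226 = -301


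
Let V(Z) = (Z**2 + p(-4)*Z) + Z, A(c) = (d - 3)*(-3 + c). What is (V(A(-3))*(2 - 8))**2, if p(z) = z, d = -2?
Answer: 23619600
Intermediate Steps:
A(c) = 15 - 5*c (A(c) = (-2 - 3)*(-3 + c) = -5*(-3 + c) = 15 - 5*c)
V(Z) = Z**2 - 3*Z (V(Z) = (Z**2 - 4*Z) + Z = Z**2 - 3*Z)
(V(A(-3))*(2 - 8))**2 = (((15 - 5*(-3))*(-3 + (15 - 5*(-3))))*(2 - 8))**2 = (((15 + 15)*(-3 + (15 + 15)))*(-6))**2 = ((30*(-3 + 30))*(-6))**2 = ((30*27)*(-6))**2 = (810*(-6))**2 = (-4860)**2 = 23619600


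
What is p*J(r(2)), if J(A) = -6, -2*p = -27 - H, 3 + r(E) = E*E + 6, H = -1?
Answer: -78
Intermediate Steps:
r(E) = 3 + E² (r(E) = -3 + (E*E + 6) = -3 + (E² + 6) = -3 + (6 + E²) = 3 + E²)
p = 13 (p = -(-27 - 1*(-1))/2 = -(-27 + 1)/2 = -½*(-26) = 13)
p*J(r(2)) = 13*(-6) = -78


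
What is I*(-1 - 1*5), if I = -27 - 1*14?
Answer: 246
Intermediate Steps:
I = -41 (I = -27 - 14 = -41)
I*(-1 - 1*5) = -41*(-1 - 1*5) = -41*(-1 - 5) = -41*(-6) = 246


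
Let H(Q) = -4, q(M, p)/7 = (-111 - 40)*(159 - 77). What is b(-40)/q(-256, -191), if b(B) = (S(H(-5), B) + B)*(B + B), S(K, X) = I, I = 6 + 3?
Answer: -1240/43337 ≈ -0.028613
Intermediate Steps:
q(M, p) = -86674 (q(M, p) = 7*((-111 - 40)*(159 - 77)) = 7*(-151*82) = 7*(-12382) = -86674)
I = 9
S(K, X) = 9
b(B) = 2*B*(9 + B) (b(B) = (9 + B)*(B + B) = (9 + B)*(2*B) = 2*B*(9 + B))
b(-40)/q(-256, -191) = (2*(-40)*(9 - 40))/(-86674) = (2*(-40)*(-31))*(-1/86674) = 2480*(-1/86674) = -1240/43337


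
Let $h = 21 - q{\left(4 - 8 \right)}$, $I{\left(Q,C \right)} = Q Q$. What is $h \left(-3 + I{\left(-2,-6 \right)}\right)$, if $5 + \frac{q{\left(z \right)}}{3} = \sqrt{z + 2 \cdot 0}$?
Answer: $36 - 6 i \approx 36.0 - 6.0 i$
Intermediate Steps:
$I{\left(Q,C \right)} = Q^{2}$
$q{\left(z \right)} = -15 + 3 \sqrt{z}$ ($q{\left(z \right)} = -15 + 3 \sqrt{z + 2 \cdot 0} = -15 + 3 \sqrt{z + 0} = -15 + 3 \sqrt{z}$)
$h = 36 - 6 i$ ($h = 21 - \left(-15 + 3 \sqrt{4 - 8}\right) = 21 - \left(-15 + 3 \sqrt{-4}\right) = 21 - \left(-15 + 3 \cdot 2 i\right) = 21 - \left(-15 + 6 i\right) = 21 + \left(15 - 6 i\right) = 36 - 6 i \approx 36.0 - 6.0 i$)
$h \left(-3 + I{\left(-2,-6 \right)}\right) = \left(36 - 6 i\right) \left(-3 + \left(-2\right)^{2}\right) = \left(36 - 6 i\right) \left(-3 + 4\right) = \left(36 - 6 i\right) 1 = 36 - 6 i$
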